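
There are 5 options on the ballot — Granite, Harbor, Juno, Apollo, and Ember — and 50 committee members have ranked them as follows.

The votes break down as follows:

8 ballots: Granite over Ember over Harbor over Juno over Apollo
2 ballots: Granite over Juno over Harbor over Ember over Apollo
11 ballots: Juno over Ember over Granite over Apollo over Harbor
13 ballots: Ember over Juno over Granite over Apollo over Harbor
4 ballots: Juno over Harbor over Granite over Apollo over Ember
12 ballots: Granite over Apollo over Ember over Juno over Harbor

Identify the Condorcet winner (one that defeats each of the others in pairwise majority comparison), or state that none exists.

There is no Condorcet winner

Head-to-head results (50 voters total):
Granite vs Harbor: Granite wins 46–4.
Granite vs Juno: Juno wins 28–22.
Granite vs Apollo: Granite wins 50–0.
Granite vs Ember: Granite wins 26–24.
Harbor vs Juno: Juno wins 42–8.
Harbor vs Apollo: Apollo wins 36–14.
Harbor vs Ember: Ember wins 44–6.
Juno vs Apollo: Juno wins 38–12.
Juno vs Ember: Ember wins 33–17.
Apollo vs Ember: Ember wins 34–16.
No candidate beats all others: Granite beats Ember beats Juno beats Granite, a majority cycle.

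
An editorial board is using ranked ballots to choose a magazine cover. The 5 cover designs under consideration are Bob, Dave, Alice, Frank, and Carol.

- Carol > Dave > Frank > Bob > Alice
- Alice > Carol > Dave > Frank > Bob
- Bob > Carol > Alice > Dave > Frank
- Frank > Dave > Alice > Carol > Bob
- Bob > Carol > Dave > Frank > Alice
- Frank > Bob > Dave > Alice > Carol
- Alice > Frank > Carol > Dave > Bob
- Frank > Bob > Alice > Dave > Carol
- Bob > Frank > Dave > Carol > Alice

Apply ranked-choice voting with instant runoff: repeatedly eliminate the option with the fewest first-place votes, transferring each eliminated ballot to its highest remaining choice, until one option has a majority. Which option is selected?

Round 1: Bob 3, Frank 3, Alice 2, Carol 1, Dave 0. Dave has the fewest and is eliminated.
Round 2: Bob 3, Frank 3, Alice 2, Carol 1. Carol has the fewest and is eliminated.
Round 3: Frank 4, Bob 3, Alice 2. Alice has the fewest and is eliminated.
Round 4: Frank 6, Bob 3. Frank has a majority.

Frank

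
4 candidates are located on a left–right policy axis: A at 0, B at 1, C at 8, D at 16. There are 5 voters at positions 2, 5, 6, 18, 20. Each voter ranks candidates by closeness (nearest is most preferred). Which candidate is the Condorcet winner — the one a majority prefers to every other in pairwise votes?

C

With single-peaked preferences on a line, the Condorcet winner is the candidate closest to the median voter.
The median voter (position 6) is closest to C at 8.
Check: C vs A — voters closer to C: 4 of 5.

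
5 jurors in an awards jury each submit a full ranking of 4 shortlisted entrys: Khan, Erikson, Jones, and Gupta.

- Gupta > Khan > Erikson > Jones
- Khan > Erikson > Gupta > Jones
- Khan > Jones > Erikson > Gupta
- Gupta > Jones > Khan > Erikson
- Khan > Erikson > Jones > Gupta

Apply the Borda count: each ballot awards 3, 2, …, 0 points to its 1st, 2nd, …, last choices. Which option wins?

Borda scores:
  Khan: 2 + 3 + 3 + 1 + 3 = 12
  Erikson: 1 + 2 + 1 + 0 + 2 = 6
  Jones: 0 + 0 + 2 + 2 + 1 = 5
  Gupta: 3 + 1 + 0 + 3 + 0 = 7
Khan has the highest total.

Khan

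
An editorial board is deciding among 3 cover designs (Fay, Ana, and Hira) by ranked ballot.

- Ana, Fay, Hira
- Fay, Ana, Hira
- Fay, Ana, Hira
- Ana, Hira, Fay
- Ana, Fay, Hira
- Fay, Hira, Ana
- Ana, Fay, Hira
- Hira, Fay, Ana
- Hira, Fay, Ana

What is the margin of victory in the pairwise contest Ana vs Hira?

3

Ballots ranking Ana above Hira: 6.
Ballots ranking Hira above Ana: 3.
Ana wins 6–3, a margin of 3.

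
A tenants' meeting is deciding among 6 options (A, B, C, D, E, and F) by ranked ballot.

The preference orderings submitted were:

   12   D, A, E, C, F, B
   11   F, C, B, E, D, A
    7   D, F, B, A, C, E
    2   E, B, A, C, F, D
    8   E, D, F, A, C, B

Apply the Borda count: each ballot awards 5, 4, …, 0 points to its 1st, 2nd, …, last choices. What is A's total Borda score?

Borda scores:
  A: 12·4 + 11·0 + 7·2 + 2·3 + 8·2 = 84
  B: 12·0 + 11·3 + 7·3 + 2·4 + 8·0 = 62
  C: 12·2 + 11·4 + 7·1 + 2·2 + 8·1 = 87
  D: 12·5 + 11·1 + 7·5 + 2·0 + 8·4 = 138
  E: 12·3 + 11·2 + 7·0 + 2·5 + 8·5 = 108
  F: 12·1 + 11·5 + 7·4 + 2·1 + 8·3 = 121

84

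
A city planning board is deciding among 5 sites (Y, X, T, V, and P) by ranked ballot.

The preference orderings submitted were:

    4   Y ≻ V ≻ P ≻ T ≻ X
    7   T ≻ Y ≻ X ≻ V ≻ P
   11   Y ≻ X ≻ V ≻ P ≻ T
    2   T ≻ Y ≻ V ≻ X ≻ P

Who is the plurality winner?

First-place vote totals:
  Y: 15
  X: 0
  T: 9
  V: 0
  P: 0
Y has the most first-place votes.

Y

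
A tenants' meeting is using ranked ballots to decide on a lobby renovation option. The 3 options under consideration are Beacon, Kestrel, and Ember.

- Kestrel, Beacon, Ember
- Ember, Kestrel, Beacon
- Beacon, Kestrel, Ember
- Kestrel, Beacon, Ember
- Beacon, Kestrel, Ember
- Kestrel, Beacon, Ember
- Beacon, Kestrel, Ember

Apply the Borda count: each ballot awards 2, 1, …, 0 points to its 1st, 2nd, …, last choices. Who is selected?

Borda scores:
  Beacon: 1 + 0 + 2 + 1 + 2 + 1 + 2 = 9
  Kestrel: 2 + 1 + 1 + 2 + 1 + 2 + 1 = 10
  Ember: 0 + 2 + 0 + 0 + 0 + 0 + 0 = 2
Kestrel has the highest total.

Kestrel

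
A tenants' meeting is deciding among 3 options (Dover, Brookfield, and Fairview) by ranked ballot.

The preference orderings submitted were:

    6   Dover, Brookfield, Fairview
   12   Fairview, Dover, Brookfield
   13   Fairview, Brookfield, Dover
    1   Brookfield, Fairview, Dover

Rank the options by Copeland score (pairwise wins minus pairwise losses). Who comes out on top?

Pairwise results:
  Dover vs Brookfield: Dover wins 18–14.
  Dover vs Fairview: Fairview wins 26–6.
  Brookfield vs Fairview: Fairview wins 25–7.
Copeland scores (wins − losses):
  Dover: 1 − 1 = 0
  Brookfield: 0 − 2 = -2
  Fairview: 2 − 0 = 2
Fairview has the best Copeland score.

Fairview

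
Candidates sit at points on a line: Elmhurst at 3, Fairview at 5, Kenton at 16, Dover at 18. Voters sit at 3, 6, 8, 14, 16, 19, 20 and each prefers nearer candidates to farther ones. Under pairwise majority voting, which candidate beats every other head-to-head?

Kenton

With single-peaked preferences on a line, the Condorcet winner is the candidate closest to the median voter.
The median voter (position 14) is closest to Kenton at 16.
Check: Kenton vs Elmhurst — voters closer to Kenton: 4 of 7.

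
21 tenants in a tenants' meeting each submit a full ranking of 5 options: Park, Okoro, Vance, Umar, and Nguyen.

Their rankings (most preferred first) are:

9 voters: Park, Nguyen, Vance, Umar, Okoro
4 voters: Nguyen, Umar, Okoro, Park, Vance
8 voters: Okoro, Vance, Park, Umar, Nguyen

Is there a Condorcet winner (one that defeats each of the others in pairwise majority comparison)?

No

Head-to-head results (21 voters total):
Park vs Okoro: Okoro wins 12–9.
Park vs Vance: Park wins 13–8.
Park vs Umar: Park wins 17–4.
Park vs Nguyen: Park wins 17–4.
Okoro vs Vance: Okoro wins 12–9.
Okoro vs Umar: Umar wins 13–8.
Okoro vs Nguyen: Nguyen wins 13–8.
Vance vs Umar: Vance wins 17–4.
Vance vs Nguyen: Nguyen wins 13–8.
Umar vs Nguyen: Nguyen wins 13–8.
No candidate beats all others: Park beats Umar beats Okoro beats Park, a majority cycle.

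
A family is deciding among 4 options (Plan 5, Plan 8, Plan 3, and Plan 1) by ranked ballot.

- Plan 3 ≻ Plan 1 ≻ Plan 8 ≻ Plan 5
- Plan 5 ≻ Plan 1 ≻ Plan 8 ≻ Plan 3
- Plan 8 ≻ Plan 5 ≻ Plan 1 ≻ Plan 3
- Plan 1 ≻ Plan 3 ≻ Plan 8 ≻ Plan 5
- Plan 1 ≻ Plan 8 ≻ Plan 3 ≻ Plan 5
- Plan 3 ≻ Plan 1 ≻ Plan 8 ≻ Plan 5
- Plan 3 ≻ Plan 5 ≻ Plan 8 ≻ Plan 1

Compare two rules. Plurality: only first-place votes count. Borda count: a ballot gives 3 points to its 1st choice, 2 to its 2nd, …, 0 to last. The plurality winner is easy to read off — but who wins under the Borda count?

Plan 1

Plurality first-place counts: Plan 5 1, Plan 8 1, Plan 3 3, Plan 1 2 → Plan 3.
Borda totals: Plan 5 7, Plan 8 10, Plan 3 12, Plan 1 13 → Plan 1.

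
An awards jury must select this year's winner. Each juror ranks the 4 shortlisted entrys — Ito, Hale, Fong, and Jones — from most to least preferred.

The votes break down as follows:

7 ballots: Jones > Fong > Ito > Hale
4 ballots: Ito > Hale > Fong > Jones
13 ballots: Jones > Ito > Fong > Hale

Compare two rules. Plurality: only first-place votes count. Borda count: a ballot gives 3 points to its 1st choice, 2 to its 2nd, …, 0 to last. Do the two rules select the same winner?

Plurality first-place counts: Ito 4, Hale 0, Fong 0, Jones 20 → Jones.
Borda totals: Ito 45, Hale 8, Fong 31, Jones 60 → Jones.
The two rules agree on Jones.

Yes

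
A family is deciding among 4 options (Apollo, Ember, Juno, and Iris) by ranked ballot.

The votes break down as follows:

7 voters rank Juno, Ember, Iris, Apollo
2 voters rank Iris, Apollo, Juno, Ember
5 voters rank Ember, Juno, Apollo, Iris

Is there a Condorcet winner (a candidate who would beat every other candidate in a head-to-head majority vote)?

Head-to-head results (14 voters total):
Apollo vs Ember: Ember wins 12–2.
Apollo vs Juno: Juno wins 12–2.
Apollo vs Iris: Iris wins 9–5.
Ember vs Juno: Juno wins 9–5.
Ember vs Iris: Ember wins 12–2.
Juno vs Iris: Juno wins 12–2.
Juno beats each rival — Apollo (12–2), Ember (9–5), Iris (12–2) — so Juno is the Condorcet winner.

Yes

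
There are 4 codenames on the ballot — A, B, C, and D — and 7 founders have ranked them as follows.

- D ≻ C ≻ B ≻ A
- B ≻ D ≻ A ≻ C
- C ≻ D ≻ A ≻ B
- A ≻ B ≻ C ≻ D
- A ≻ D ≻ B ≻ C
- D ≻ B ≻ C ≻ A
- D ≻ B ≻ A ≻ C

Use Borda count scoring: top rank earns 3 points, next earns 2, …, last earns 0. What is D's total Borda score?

Borda scores:
  A: 0 + 1 + 1 + 3 + 3 + 0 + 1 = 9
  B: 1 + 3 + 0 + 2 + 1 + 2 + 2 = 11
  C: 2 + 0 + 3 + 1 + 0 + 1 + 0 = 7
  D: 3 + 2 + 2 + 0 + 2 + 3 + 3 = 15

15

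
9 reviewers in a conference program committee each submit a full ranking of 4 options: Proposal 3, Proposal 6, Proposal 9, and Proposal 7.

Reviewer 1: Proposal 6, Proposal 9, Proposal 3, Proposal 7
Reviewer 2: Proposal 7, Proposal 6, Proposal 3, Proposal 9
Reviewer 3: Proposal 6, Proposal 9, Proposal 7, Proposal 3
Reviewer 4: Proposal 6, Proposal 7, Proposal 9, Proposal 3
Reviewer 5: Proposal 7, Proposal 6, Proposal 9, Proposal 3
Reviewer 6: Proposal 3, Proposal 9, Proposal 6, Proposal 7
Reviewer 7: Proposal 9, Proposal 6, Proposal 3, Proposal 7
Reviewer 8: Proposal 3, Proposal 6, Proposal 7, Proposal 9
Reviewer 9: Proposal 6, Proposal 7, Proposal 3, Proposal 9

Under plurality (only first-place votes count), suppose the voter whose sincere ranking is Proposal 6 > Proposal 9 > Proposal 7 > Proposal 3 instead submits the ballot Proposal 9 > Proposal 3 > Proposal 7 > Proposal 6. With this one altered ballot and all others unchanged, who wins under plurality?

Proposal 6

First-place totals with the altered ballot: Proposal 3 2, Proposal 6 3, Proposal 9 2, Proposal 7 2.
The winner is unchanged: still Proposal 6.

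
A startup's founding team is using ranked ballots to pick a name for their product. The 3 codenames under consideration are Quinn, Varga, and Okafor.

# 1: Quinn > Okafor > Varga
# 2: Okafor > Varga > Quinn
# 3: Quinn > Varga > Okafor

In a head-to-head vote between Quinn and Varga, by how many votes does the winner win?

Ballots ranking Quinn above Varga: 2.
Ballots ranking Varga above Quinn: 1.
Quinn wins 2–1, a margin of 1.

1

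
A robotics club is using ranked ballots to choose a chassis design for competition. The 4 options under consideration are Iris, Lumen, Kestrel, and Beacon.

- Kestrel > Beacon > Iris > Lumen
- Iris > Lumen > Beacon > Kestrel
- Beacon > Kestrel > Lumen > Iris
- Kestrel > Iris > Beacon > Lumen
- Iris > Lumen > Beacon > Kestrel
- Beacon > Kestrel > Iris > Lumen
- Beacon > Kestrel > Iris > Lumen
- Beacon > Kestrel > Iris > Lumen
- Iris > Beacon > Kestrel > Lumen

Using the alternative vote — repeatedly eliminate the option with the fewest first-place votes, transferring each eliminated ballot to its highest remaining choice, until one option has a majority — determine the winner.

Round 1: Beacon 4, Iris 3, Kestrel 2, Lumen 0. Lumen has the fewest and is eliminated.
Round 2: Beacon 4, Iris 3, Kestrel 2. Kestrel has the fewest and is eliminated.
Round 3: Beacon 5, Iris 4. Beacon has a majority.

Beacon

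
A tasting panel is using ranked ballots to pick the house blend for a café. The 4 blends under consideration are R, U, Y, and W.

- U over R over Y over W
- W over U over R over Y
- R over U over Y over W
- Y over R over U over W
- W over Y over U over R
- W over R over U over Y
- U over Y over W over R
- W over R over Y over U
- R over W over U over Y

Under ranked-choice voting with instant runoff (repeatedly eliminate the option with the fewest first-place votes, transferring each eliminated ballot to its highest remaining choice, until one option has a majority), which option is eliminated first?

Y

Round 1: W 4, R 2, U 2, Y 1. Y has the fewest and is eliminated.
Round 2: W 4, R 3, U 2. U has the fewest and is eliminated.
Round 3: W 5, R 4. W has a majority.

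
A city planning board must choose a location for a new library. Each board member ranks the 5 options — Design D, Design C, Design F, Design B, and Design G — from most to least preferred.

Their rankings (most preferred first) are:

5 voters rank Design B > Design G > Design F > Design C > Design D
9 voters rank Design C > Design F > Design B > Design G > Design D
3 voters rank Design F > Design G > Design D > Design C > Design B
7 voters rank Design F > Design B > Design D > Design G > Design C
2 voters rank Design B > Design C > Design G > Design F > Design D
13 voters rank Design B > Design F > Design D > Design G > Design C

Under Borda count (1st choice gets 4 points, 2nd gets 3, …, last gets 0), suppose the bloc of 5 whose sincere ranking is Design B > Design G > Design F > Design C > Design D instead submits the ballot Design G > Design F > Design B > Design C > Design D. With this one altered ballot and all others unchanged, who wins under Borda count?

Borda totals with the altered ballot: Design D 46, Design C 50, Design F 123, Design B 109, Design G 62.
The switch changes the winner from Design B to Design F.

Design F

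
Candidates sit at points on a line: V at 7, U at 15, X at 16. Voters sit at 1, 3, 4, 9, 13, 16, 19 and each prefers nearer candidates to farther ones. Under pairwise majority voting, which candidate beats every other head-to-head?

With single-peaked preferences on a line, the Condorcet winner is the candidate closest to the median voter.
The median voter (position 9) is closest to V at 7.
Check: V vs U — voters closer to V: 4 of 7.

V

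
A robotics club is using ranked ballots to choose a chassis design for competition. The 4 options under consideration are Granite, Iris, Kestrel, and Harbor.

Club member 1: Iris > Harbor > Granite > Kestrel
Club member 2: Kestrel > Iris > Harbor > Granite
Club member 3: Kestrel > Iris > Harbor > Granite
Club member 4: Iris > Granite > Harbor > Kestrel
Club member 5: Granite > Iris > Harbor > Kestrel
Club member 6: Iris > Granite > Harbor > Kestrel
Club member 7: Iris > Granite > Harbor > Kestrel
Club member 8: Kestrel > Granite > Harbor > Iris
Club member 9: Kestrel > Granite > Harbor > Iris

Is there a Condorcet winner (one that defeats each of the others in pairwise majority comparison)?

Yes

Head-to-head results (9 voters total):
Granite vs Iris: Iris wins 6–3.
Granite vs Kestrel: Granite wins 5–4.
Granite vs Harbor: Granite wins 6–3.
Iris vs Kestrel: Iris wins 5–4.
Iris vs Harbor: Iris wins 7–2.
Kestrel vs Harbor: Harbor wins 5–4.
Iris beats each rival — Granite (6–3), Kestrel (5–4), Harbor (7–2) — so Iris is the Condorcet winner.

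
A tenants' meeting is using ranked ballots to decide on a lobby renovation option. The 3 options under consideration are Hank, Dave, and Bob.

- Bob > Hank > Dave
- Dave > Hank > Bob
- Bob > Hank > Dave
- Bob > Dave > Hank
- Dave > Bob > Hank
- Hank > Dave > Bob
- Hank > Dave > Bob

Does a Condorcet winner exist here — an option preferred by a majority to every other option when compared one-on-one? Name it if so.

Head-to-head results (7 voters total):
Hank vs Dave: Hank wins 4–3.
Hank vs Bob: Bob wins 4–3.
Dave vs Bob: Dave wins 4–3.
No candidate beats all others: Hank beats Dave beats Bob beats Hank, a majority cycle.

No Condorcet winner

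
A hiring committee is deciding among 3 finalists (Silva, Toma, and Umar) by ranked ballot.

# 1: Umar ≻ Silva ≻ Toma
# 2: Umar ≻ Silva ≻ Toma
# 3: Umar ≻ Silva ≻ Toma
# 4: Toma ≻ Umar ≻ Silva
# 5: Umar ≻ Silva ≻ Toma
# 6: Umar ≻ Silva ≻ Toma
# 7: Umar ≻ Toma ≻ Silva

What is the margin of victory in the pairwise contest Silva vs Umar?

Ballots ranking Silva above Umar: 0.
Ballots ranking Umar above Silva: 7.
Umar wins 7–0, a margin of 7.

7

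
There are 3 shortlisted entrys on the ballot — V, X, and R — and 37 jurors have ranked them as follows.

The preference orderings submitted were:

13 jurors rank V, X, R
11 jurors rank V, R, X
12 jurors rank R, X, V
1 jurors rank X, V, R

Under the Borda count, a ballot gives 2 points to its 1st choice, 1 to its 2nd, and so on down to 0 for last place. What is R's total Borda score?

35

Borda scores:
  V: 13·2 + 11·2 + 12·0 + 1 = 49
  X: 13·1 + 11·0 + 12·1 + 2 = 27
  R: 13·0 + 11·1 + 12·2 + 0 = 35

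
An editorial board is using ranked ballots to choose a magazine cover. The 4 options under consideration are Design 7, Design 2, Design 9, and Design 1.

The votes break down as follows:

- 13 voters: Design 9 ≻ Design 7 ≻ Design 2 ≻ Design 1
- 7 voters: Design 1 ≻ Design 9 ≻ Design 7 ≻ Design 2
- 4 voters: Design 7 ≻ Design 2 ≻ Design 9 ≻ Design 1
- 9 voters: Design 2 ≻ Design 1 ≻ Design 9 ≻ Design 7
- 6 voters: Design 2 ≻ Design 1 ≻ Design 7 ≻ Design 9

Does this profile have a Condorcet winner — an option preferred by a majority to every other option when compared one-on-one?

Head-to-head results (39 voters total):
Design 7 vs Design 2: Design 7 wins 24–15.
Design 7 vs Design 9: Design 9 wins 29–10.
Design 7 vs Design 1: Design 1 wins 22–17.
Design 2 vs Design 9: Design 9 wins 20–19.
Design 2 vs Design 1: Design 2 wins 32–7.
Design 9 vs Design 1: Design 1 wins 22–17.
No candidate beats all others: Design 7 beats Design 2 beats Design 1 beats Design 7, a majority cycle.

No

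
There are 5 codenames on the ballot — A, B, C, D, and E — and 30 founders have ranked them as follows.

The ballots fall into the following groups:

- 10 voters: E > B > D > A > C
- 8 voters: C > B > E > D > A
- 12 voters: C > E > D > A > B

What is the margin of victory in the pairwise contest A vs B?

Ballots ranking A above B: 12.
Ballots ranking B above A: 10+8 = 18.
B wins 18–12, a margin of 6.

6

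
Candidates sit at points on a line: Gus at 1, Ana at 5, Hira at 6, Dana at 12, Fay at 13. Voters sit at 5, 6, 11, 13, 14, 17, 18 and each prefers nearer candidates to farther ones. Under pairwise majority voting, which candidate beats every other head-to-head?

With single-peaked preferences on a line, the Condorcet winner is the candidate closest to the median voter.
The median voter (position 13) is closest to Fay at 13.
Check: Fay vs Dana — voters closer to Fay: 4 of 7.

Fay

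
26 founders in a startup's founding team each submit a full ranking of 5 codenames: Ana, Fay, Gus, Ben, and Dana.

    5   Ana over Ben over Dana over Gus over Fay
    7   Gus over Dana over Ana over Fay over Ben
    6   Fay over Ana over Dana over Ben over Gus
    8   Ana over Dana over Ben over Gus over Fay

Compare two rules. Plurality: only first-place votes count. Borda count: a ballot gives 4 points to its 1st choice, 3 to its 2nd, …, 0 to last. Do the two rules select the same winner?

Yes

Plurality first-place counts: Ana 13, Fay 6, Gus 7, Ben 0, Dana 0 → Ana.
Borda totals: Ana 84, Fay 31, Gus 41, Ben 37, Dana 67 → Ana.
The two rules agree on Ana.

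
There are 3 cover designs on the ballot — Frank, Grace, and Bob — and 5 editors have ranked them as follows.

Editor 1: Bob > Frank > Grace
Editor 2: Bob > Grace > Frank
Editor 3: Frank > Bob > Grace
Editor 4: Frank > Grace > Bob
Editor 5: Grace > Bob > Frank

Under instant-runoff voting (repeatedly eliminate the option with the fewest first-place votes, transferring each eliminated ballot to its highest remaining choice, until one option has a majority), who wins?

Bob

Round 1: Frank 2, Bob 2, Grace 1. Grace has the fewest and is eliminated.
Round 2: Bob 3, Frank 2. Bob has a majority.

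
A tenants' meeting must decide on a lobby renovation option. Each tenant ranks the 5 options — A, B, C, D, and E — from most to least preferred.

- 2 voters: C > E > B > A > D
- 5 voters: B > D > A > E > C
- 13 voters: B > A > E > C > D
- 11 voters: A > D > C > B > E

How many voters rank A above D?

Ballots ranking A above D: 2+13+11 = 26.
Ballots ranking D above A: 5.
So 26 of 31 voters prefer A to D.

26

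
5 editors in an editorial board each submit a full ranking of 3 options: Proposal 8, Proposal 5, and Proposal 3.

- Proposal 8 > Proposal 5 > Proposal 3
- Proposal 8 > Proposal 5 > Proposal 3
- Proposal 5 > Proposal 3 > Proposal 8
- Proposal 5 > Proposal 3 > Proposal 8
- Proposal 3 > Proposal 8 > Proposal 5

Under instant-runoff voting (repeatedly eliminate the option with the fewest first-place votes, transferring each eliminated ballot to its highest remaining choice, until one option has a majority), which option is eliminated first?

Round 1: Proposal 8 2, Proposal 5 2, Proposal 3 1. Proposal 3 has the fewest and is eliminated.
Round 2: Proposal 8 3, Proposal 5 2. Proposal 8 has a majority.

Proposal 3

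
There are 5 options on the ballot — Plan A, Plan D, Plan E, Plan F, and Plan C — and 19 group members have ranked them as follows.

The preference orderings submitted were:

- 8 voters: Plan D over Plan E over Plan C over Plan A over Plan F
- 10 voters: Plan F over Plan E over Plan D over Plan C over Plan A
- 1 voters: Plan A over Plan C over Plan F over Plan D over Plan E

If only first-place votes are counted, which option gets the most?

Plan F

First-place vote totals:
  Plan A: 1
  Plan D: 8
  Plan E: 0
  Plan F: 10
  Plan C: 0
Plan F has the most first-place votes.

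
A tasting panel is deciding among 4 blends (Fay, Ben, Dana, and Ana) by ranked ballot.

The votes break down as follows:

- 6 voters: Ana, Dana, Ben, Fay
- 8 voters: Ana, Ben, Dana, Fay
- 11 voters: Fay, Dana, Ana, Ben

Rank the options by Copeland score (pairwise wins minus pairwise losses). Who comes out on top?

Ana

Pairwise results:
  Fay vs Ben: Ben wins 14–11.
  Fay vs Dana: Dana wins 14–11.
  Fay vs Ana: Ana wins 14–11.
  Ben vs Dana: Dana wins 17–8.
  Ben vs Ana: Ana wins 25–0.
  Dana vs Ana: Ana wins 14–11.
Copeland scores (wins − losses):
  Fay: 0 − 3 = -3
  Ben: 1 − 2 = -1
  Dana: 2 − 1 = 1
  Ana: 3 − 0 = 3
Ana has the best Copeland score.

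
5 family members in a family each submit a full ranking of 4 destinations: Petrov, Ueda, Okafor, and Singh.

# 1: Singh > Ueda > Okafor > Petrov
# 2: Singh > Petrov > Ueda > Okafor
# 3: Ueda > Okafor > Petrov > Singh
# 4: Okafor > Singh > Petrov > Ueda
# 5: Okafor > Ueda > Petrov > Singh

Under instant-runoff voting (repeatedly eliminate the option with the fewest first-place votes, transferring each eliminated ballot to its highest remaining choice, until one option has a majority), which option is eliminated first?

Round 1: Okafor 2, Singh 2, Ueda 1, Petrov 0. Petrov has the fewest and is eliminated.
Round 2: Okafor 2, Singh 2, Ueda 1. Ueda has the fewest and is eliminated.
Round 3: Okafor 3, Singh 2. Okafor has a majority.

Petrov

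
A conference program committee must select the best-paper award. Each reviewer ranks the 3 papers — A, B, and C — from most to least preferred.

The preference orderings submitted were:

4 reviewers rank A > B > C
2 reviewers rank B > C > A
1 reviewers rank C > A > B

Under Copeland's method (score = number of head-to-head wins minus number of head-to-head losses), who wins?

Pairwise results:
  A vs B: A wins 5–2.
  A vs C: A wins 4–3.
  B vs C: B wins 6–1.
Copeland scores (wins − losses):
  A: 2 − 0 = 2
  B: 1 − 1 = 0
  C: 0 − 2 = -2
A has the best Copeland score.

A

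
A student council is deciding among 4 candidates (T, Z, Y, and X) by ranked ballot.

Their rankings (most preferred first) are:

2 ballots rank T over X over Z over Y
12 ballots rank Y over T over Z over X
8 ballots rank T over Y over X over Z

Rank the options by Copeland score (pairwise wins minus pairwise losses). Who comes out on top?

Pairwise results:
  T vs Z: T wins 22–0.
  T vs Y: Y wins 12–10.
  T vs X: T wins 22–0.
  Z vs Y: Y wins 20–2.
  Z vs X: Z wins 12–10.
  Y vs X: Y wins 20–2.
Copeland scores (wins − losses):
  T: 2 − 1 = 1
  Z: 1 − 2 = -1
  Y: 3 − 0 = 3
  X: 0 − 3 = -3
Y has the best Copeland score.

Y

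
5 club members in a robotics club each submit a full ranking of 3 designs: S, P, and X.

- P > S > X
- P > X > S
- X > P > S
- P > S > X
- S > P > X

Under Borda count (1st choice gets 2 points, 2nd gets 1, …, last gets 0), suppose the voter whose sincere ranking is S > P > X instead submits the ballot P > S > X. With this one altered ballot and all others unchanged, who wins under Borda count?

P

Borda totals with the altered ballot: S 3, P 9, X 3.
The winner is unchanged: still P.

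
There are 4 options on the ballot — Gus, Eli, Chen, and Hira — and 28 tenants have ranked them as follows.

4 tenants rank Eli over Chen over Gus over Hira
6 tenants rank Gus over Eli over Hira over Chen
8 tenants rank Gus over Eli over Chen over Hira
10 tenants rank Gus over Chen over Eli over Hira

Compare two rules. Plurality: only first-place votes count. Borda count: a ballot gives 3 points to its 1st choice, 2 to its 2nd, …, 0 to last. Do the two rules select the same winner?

Yes

Plurality first-place counts: Gus 24, Eli 4, Chen 0, Hira 0 → Gus.
Borda totals: Gus 76, Eli 50, Chen 36, Hira 6 → Gus.
The two rules agree on Gus.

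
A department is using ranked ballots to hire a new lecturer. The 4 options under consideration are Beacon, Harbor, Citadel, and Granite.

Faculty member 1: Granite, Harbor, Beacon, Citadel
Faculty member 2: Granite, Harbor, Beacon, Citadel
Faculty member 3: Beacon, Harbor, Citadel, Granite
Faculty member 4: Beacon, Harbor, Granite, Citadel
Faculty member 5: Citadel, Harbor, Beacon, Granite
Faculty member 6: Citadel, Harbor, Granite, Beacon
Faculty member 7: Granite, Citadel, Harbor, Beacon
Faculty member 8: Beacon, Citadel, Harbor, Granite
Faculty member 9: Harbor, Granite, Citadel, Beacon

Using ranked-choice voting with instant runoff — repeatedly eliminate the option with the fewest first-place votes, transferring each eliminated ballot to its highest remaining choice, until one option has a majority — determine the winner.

Granite

Round 1: Beacon 3, Granite 3, Citadel 2, Harbor 1. Harbor has the fewest and is eliminated.
Round 2: Granite 4, Beacon 3, Citadel 2. Citadel has the fewest and is eliminated.
Round 3: Granite 5, Beacon 4. Granite has a majority.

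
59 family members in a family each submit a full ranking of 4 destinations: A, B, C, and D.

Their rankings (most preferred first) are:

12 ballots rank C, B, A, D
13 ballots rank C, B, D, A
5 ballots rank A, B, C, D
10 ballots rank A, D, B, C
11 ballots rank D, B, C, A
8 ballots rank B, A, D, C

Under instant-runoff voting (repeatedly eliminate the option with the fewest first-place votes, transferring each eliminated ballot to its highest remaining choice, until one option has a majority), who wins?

Round 1: C 25, A 15, D 11, B 8. B has the fewest and is eliminated.
Round 2: C 25, A 23, D 11. D has the fewest and is eliminated.
Round 3: C 36, A 23. C has a majority.

C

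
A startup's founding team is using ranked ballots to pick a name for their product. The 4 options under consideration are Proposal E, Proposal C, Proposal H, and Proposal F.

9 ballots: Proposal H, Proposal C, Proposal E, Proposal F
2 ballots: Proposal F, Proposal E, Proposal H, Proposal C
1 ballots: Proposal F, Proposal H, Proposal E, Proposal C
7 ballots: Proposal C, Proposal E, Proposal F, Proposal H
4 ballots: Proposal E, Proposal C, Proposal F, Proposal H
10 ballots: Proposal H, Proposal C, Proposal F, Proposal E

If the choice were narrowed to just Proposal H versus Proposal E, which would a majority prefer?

Ballots ranking Proposal H above Proposal E: 9+1+10 = 20.
Ballots ranking Proposal E above Proposal H: 2+7+4 = 13.
Proposal H wins the head-to-head, 20–13.

Proposal H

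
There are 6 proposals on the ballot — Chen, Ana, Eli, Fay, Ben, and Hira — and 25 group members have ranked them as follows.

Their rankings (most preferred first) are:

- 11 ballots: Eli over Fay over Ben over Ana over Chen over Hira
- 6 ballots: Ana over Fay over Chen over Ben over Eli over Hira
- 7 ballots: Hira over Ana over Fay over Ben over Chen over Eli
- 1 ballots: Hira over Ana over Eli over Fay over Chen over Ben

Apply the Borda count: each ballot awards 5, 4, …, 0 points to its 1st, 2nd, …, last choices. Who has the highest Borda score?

Fay

Borda scores:
  Chen: 11·1 + 6·3 + 7·1 + 1 = 37
  Ana: 11·2 + 6·5 + 7·4 + 4 = 84
  Eli: 11·5 + 6·1 + 7·0 + 3 = 64
  Fay: 11·4 + 6·4 + 7·3 + 2 = 91
  Ben: 11·3 + 6·2 + 7·2 + 0 = 59
  Hira: 11·0 + 6·0 + 7·5 + 5 = 40
Fay has the highest total.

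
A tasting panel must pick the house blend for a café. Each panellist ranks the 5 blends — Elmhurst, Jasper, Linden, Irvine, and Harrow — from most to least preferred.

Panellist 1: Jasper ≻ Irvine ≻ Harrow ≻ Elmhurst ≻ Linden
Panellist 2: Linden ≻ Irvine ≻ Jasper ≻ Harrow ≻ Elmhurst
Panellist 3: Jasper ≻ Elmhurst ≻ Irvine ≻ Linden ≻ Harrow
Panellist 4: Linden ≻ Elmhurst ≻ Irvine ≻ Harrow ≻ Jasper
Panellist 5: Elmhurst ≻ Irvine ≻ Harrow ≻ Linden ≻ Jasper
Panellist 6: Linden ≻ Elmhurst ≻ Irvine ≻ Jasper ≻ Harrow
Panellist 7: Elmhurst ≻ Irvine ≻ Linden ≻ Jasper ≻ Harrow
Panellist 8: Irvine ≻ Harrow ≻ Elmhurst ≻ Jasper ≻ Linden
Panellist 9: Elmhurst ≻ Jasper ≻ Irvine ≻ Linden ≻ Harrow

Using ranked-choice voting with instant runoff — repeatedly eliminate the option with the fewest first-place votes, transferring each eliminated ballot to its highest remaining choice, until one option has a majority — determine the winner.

Elmhurst

Round 1: Elmhurst 3, Linden 3, Jasper 2, Irvine 1, Harrow 0. Harrow has the fewest and is eliminated.
Round 2: Elmhurst 3, Linden 3, Jasper 2, Irvine 1. Irvine has the fewest and is eliminated.
Round 3: Elmhurst 4, Linden 3, Jasper 2. Jasper has the fewest and is eliminated.
Round 4: Elmhurst 6, Linden 3. Elmhurst has a majority.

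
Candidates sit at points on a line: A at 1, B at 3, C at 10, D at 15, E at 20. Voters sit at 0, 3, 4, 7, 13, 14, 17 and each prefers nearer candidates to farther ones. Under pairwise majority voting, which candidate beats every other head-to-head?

With single-peaked preferences on a line, the Condorcet winner is the candidate closest to the median voter.
The median voter (position 7) is closest to C at 10.
Check: C vs B — voters closer to C: 4 of 7.

C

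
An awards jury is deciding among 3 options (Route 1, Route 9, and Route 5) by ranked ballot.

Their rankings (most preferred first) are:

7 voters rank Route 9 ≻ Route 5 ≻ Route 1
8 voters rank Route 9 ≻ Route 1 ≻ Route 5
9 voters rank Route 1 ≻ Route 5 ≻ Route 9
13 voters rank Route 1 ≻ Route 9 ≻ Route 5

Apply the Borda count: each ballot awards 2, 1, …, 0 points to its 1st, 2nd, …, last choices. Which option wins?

Borda scores:
  Route 1: 7·0 + 8·1 + 9·2 + 13·2 = 52
  Route 9: 7·2 + 8·2 + 9·0 + 13·1 = 43
  Route 5: 7·1 + 8·0 + 9·1 + 13·0 = 16
Route 1 has the highest total.

Route 1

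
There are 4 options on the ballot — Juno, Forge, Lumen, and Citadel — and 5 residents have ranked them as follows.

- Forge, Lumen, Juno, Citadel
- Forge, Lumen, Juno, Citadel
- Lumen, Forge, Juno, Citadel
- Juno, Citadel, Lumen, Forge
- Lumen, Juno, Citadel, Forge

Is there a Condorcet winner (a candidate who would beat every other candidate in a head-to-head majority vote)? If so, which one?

Lumen

Head-to-head results (5 voters total):
Juno vs Forge: Forge wins 3–2.
Juno vs Lumen: Lumen wins 4–1.
Juno vs Citadel: Juno wins 5–0.
Forge vs Lumen: Lumen wins 3–2.
Forge vs Citadel: Forge wins 3–2.
Lumen vs Citadel: Lumen wins 4–1.
Lumen beats each rival — Juno (4–1), Forge (3–2), Citadel (4–1) — so Lumen is the Condorcet winner.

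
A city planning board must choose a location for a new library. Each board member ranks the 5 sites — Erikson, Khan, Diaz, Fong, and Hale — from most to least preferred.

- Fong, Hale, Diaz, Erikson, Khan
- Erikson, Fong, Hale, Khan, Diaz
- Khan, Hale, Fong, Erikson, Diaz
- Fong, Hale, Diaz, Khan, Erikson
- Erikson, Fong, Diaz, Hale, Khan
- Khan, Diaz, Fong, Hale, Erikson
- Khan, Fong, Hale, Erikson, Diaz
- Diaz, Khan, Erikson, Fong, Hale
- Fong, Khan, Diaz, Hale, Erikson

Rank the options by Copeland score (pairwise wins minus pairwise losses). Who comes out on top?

Pairwise results:
  Erikson vs Khan: Khan wins 6–3.
  Erikson vs Diaz: Diaz wins 5–4.
  Erikson vs Fong: Fong wins 6–3.
  Erikson vs Hale: Hale wins 6–3.
  Khan vs Diaz: Khan wins 5–4.
  Khan vs Fong: Fong wins 5–4.
  Khan vs Hale: Khan wins 5–4.
  Diaz vs Fong: Fong wins 7–2.
  Diaz vs Hale: Hale wins 5–4.
  Fong vs Hale: Fong wins 8–1.
Copeland scores (wins − losses):
  Erikson: 0 − 4 = -4
  Khan: 3 − 1 = 2
  Diaz: 1 − 3 = -2
  Fong: 4 − 0 = 4
  Hale: 2 − 2 = 0
Fong has the best Copeland score.

Fong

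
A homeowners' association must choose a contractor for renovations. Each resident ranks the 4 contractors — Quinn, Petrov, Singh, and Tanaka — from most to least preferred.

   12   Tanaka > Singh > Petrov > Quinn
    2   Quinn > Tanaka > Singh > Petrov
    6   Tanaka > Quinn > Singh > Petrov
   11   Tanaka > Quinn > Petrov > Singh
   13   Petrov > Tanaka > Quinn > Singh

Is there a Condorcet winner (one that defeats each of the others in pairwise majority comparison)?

Head-to-head results (44 voters total):
Quinn vs Petrov: Petrov wins 25–19.
Quinn vs Singh: Quinn wins 32–12.
Quinn vs Tanaka: Tanaka wins 42–2.
Petrov vs Singh: Petrov wins 24–20.
Petrov vs Tanaka: Tanaka wins 31–13.
Singh vs Tanaka: Tanaka wins 44–0.
Tanaka beats each rival — Quinn (42–2), Petrov (31–13), Singh (44–0) — so Tanaka is the Condorcet winner.

Yes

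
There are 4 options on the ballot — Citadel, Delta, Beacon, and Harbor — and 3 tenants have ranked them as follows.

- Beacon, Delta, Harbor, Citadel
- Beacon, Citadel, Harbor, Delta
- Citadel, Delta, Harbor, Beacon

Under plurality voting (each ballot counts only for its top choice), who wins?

First-place vote totals:
  Citadel: 1
  Delta: 0
  Beacon: 2
  Harbor: 0
Beacon has the most first-place votes.

Beacon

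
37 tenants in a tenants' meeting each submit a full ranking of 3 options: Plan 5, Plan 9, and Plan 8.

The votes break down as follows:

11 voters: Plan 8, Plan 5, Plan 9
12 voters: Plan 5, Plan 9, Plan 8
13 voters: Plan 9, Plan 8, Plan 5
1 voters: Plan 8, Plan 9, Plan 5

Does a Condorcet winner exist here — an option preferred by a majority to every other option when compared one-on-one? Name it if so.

Head-to-head results (37 voters total):
Plan 5 vs Plan 9: Plan 5 wins 23–14.
Plan 5 vs Plan 8: Plan 8 wins 25–12.
Plan 9 vs Plan 8: Plan 9 wins 25–12.
No candidate beats all others: Plan 5 beats Plan 9 beats Plan 8 beats Plan 5, a majority cycle.

None — there is no Condorcet winner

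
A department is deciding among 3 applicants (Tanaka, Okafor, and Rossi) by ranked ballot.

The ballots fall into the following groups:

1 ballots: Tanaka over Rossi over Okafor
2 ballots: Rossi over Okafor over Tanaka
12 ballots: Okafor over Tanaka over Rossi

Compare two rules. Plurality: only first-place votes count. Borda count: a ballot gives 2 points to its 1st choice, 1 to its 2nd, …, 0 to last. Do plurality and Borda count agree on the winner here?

Yes

Plurality first-place counts: Tanaka 1, Okafor 12, Rossi 2 → Okafor.
Borda totals: Tanaka 14, Okafor 26, Rossi 5 → Okafor.
The two rules agree on Okafor.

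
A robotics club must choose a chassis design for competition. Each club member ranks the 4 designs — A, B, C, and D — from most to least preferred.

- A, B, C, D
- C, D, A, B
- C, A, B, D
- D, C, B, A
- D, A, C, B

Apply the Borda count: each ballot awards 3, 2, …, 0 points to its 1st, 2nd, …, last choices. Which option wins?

C

Borda scores:
  A: 3 + 1 + 2 + 0 + 2 = 8
  B: 2 + 0 + 1 + 1 + 0 = 4
  C: 1 + 3 + 3 + 2 + 1 = 10
  D: 0 + 2 + 0 + 3 + 3 = 8
C has the highest total.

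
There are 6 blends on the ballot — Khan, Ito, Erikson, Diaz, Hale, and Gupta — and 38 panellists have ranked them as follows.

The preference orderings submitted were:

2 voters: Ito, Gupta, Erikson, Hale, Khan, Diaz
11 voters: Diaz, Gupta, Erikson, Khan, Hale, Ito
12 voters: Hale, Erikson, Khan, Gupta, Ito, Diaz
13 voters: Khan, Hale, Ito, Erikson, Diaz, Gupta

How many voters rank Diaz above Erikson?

Ballots ranking Diaz above Erikson: 11.
Ballots ranking Erikson above Diaz: 2+12+13 = 27.
So 11 of 38 voters prefer Diaz to Erikson.

11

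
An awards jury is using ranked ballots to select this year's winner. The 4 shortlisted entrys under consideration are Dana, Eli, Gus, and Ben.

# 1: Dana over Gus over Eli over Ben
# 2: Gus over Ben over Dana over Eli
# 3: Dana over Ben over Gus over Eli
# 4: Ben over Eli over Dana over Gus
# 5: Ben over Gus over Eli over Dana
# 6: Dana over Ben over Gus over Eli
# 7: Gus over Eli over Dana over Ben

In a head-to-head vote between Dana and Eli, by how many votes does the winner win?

1

Ballots ranking Dana above Eli: 4.
Ballots ranking Eli above Dana: 3.
Dana wins 4–3, a margin of 1.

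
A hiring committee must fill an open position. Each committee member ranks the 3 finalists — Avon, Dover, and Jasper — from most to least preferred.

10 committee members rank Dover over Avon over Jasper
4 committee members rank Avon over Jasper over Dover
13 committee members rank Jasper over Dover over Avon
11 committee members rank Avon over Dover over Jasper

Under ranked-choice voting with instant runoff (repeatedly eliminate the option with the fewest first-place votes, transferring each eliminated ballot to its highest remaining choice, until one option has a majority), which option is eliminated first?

Dover

Round 1: Avon 15, Jasper 13, Dover 10. Dover has the fewest and is eliminated.
Round 2: Avon 25, Jasper 13. Avon has a majority.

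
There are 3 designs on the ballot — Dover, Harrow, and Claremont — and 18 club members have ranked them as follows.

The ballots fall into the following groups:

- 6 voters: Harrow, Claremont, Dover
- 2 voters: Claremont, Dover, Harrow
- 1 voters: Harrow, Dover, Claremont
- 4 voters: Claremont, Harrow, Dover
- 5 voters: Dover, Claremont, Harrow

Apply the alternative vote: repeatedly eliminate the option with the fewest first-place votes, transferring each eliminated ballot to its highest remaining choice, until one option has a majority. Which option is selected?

Claremont

Round 1: Harrow 7, Claremont 6, Dover 5. Dover has the fewest and is eliminated.
Round 2: Claremont 11, Harrow 7. Claremont has a majority.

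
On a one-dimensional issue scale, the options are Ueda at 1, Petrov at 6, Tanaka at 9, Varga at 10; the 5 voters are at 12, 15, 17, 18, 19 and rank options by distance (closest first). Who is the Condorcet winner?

With single-peaked preferences on a line, the Condorcet winner is the candidate closest to the median voter.
The median voter (position 17) is closest to Varga at 10.
Check: Varga vs Ueda — voters closer to Varga: 5 of 5.

Varga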